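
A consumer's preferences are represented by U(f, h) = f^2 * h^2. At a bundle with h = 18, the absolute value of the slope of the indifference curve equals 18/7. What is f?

f = 7

MU_f = 2·f·h^2 and MU_h = 2·f^2·h.
MRS = MU_f/MU_h = h/f.
Substitute h = 18: MRS = 18/f. Setting 18/f = 18/7 gives f = 18/(18/7) = 7.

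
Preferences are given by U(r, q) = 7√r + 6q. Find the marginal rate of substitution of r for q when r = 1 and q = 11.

MRS = 7/12

MU_r = 7/(2√r), MU_q = 6.
MRS = 7/(2√r) ÷ 6.
At (1, 11): MRS = 7/12.
The indifference curve has slope −7/12 at this bundle.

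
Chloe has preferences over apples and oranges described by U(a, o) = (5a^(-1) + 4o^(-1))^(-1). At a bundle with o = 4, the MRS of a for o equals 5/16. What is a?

For CES with ρ = -1, MRS = (5/4)·(o/a)^2.
Setting (5/4)·(4/a)^2 = 5/16 gives (4/a)^2 = 0.25, so 4/a = 0.5 and a = 8.

a = 8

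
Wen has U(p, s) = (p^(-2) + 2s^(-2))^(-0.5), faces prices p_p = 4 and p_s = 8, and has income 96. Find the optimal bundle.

For CES with ρ = -2, MRS = (1/2)·(s/p)^3.
Tangency: set MRS = p_p/p_s = 4/8 = 0.5.
So (s/p)^3 = 1; taking the cube root, s/p = 1, i.e. s = p.
Substitute into the budget 4·p + 8·s = 96: 12·p = 96, so p* = 8 and s* = 8.

p* = 8, s* = 8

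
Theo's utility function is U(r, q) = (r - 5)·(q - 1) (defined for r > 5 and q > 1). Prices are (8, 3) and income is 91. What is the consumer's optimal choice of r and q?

r* = 8, q* = 9

MU_r = (q−1), MU_q = (r−5).
MRS = (q−1)/(r−5).
Tangency: set MRS = p_r/p_q = 8/3.
So (q − 1)/(r − 5) = 8/3, i.e. (q − 1) = (8/3)·(r − 5).
Rewrite the budget in excess-of-subsistence terms: 8·(r − 5) + 3·(q − 1) = 91 − 8·5 − 3·1 = 48.
Substituting, 16·(r − 5) = 48, so r − 5 = 3 and r* = 8.
Then q − 1 = (8/3)·3 = 8, so q* = 9.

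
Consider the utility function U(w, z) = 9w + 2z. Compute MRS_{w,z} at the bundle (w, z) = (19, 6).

MRS = 4.5

MU_w = 9, MU_z = 2, so MRS = 9/2 = 4.5 at every bundle.
At (19, 6): MRS = 4.5.
The indifference curve has slope −4.5 at this bundle.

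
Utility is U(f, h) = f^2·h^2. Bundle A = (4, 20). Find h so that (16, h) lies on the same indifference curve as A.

h = 5

U(4, 20) = 6400.
Set U(16, h) = 6400 and solve.
With f = 16: 16^2 = 256, so h^2 = 6400/256 = 25; taking the square root, h = 5.
Check: U(16, 5) = 6400.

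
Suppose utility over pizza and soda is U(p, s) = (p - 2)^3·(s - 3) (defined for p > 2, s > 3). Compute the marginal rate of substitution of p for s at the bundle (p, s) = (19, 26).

MRS = 69/17

MU_p = 3·(p−2)^2·(s−3), MU_s = (p−2)^3.
MRS = (3/1)·(s−3)/(p−2).
At (19, 26): MRS = 69/17.
The indifference curve has slope −69/17 at this bundle.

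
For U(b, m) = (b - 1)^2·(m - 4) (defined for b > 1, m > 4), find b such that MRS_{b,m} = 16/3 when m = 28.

MU_b = 2·(b−1)·(m−4), MU_m = (b−1)^2.
MRS = (2/1)·(m−4)/(b−1).
Substitute m = 28: MRS = 48/(b − 1). Setting this equal to 16/3 gives b − 1 = 48/(16/3) = 9, so b = 10.

b = 10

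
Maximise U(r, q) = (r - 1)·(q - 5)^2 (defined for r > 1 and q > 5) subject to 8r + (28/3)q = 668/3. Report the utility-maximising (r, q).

r* = 8, q* = 17

MU_r = (q−5)^2, MU_q = 2·(r−1)·(q−5).
MRS = (1/2)·(q−5)/(r−1).
Tangency: set MRS = p_r/p_q = 8/(28/3) = 6/7.
So (1/2)·(q − 5)/(r − 1) = 6/7, i.e. (q − 5) = (12/7)·(r − 1).
Rewrite the budget in excess-of-subsistence terms: 8·(r − 1) + (28/3)·(q − 5) = 668/3 − 8·1 − (28/3)·5 = 168.
Substituting, 24·(r − 1) = 168, so r − 1 = 7 and r* = 8.
Then q − 5 = (12/7)·7 = 12, so q* = 17.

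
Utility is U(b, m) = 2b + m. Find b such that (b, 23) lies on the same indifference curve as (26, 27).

b = 28

U(26, 27) = 79.
Set U(b, 23) = 79 and solve.
2b + 23 = 79 ⇒ 2b = 56 ⇒ b = 28.
Check: U(28, 23) = 79.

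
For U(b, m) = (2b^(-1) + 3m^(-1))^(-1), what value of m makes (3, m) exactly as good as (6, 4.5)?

U depends on (b, m) only through S = 2b^(-1) + 3m^(-1), so equal utility means equal S. At (6, 4.5): S = 1.
With b = 3: 2·3^(-1) = 2/3, so 3m^(-1) = 1 − 2/3 = 1/3, i.e. m^(-1) = 1/9.
Hence m = 1/(1/9) = 9.
Check: U(3, 9) = 1.

m = 9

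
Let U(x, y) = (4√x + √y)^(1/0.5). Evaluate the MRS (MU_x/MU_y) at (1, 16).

For CES with ρ = 0.5, MRS = (4/1)·√(y/x).
At (1, 16): MRS = 16.
That is, one extra unit of x is worth 16 units of y at the margin.

MRS = 16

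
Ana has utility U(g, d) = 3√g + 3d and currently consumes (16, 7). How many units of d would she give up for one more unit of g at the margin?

MU_g = 3/(2√g), MU_d = 3.
MRS = 3/(2√g) ÷ 3.
At (16, 7): MRS = 0.125.
That is, one extra unit of g is worth 0.125 units of d at the margin.

MRS = 0.125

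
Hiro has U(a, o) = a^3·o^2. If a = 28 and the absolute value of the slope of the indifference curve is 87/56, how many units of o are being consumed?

MU_a = 3·a^2·o^2 and MU_o = 2·a^3·o.
MRS = MU_a/MU_o = (3/2)·o/a.
Substitute a = 28: MRS = o/(56/3). Setting o/(56/3) = 87/56 gives o = (87/56)·(56/3) = 29.

o = 29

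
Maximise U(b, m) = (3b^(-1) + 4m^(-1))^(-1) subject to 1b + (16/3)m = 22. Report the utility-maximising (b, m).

For CES with ρ = -1, MRS = (3/4)·(m/b)^2.
Tangency: set MRS = p_b/p_m = 1/(16/3) = 3/16.
So (m/b)^2 = 0.25; taking the square root, m/b = 0.5, i.e. m = 0.5·b.
Substitute into the budget 1·b + (16/3)·m = 22: (11/3)·b = 22, so b* = 6 and m* = 0.5·6 = 3.

b* = 6, m* = 3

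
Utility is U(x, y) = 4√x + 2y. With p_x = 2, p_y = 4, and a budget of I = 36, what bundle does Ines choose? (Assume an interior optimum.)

MU_x = 4/(2√x), MU_y = 2.
MRS = 4/(2√x) ÷ 2.
Tangency: set MRS = p_x/p_y = 2/4 = 0.5.
MRS depends only on x: 1/√x = 0.5 ⇒ √x = 1/0.5 = 2 ⇒ x* = 4.
From the budget, 4·y = 36 − 2·4 = 28, so y* = 7.

x* = 4, y* = 7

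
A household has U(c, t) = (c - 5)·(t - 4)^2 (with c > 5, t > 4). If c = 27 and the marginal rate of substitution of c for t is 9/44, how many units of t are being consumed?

t = 13

MU_c = (t−4)^2, MU_t = 2·(c−5)·(t−4).
MRS = (1/2)·(t−4)/(c−5).
Substitute c = 27: MRS = (t − 4)/44. Setting this equal to 9/44 gives t − 4 = (9/44)·44 = 9, so t = 13.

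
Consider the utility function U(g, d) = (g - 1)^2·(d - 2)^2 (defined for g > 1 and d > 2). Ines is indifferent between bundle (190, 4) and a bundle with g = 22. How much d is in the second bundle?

d = 20

U(190, 4) = 142884.
Set U(22, d) = 142884 and solve.
With g = 22: (22 − 1)^2 = 441, so (d − 2)^2 = 142884/441 = 324.
Taking the square root (with d > 2): d − 2 = 18, so d = 20.
Check: U(22, 20) = 142884.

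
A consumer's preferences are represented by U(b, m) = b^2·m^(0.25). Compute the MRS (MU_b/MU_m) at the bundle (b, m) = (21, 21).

MU_b = 2·b·m^(0.25) and MU_m = 0.25·b^2·m^(-0.75).
MRS = MU_b/MU_m = (8)·m/b.
At (21, 21): MRS = 8.
The indifference curve has slope −8 at this bundle.

MRS = 8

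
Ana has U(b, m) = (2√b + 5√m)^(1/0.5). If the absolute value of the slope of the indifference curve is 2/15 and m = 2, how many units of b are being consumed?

For CES with ρ = 0.5, MRS = (2/5)·√(m/b).
Setting (2/5)·√(2/b) = 2/15 gives √(2/b) = 1/3, so 2/b = 1/9 and b = 18.

b = 18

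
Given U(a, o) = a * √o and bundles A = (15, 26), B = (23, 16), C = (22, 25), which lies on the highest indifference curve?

Evaluate utility at each bundle:
U(A) = 76.485.
U(B) = 92.000.
U(C) = 110.000.
Highest utility is C, so C ≻ B ≻ A.

Bundle C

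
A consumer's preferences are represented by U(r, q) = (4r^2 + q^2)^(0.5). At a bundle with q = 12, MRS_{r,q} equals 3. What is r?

r = 9

For CES with ρ = 2, MRS = (4/1)·(q/r)^(-1).
Setting (4/1)·(12/r)^(-1) = 3 gives (12/r)^(-1) = 0.75, so 12/r = 4/3 and r = 9.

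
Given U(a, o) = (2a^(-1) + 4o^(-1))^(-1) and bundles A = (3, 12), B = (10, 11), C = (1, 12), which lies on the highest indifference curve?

Bundle B

Evaluate utility at each bundle:
U(A) = 1.000.
U(B) = 1.774.
U(C) = 0.429.
Highest utility is B, so B ≻ A ≻ C.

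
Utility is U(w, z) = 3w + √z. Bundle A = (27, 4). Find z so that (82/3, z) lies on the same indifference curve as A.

z = 1

U(27, 4) = 83.
Set U(82/3, z) = 83 and solve.
With w = 82/3: √z = 83 − 3·82/3 = 1, so √z = 1 and z = 1.
Check: U(82/3, 1) = 83.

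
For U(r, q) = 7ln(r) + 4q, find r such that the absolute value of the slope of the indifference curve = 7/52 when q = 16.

r = 13

MU_r = 7/r, MU_q = 4.
MRS = 7/r ÷ 4.
MRS depends only on r: 1.75/r = 7/52 ⇒ r = 1.75/(7/52) = 13.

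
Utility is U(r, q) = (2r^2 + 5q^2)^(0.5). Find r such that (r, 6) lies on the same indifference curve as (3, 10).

r = 13

U depends on (r, q) only through S = 2r^2 + 5q^2, so equal utility means equal S. At (3, 10): S = 518.
With q = 6: 5·6^2 = 180, so 2r^2 = 518 − 180 = 338, i.e. r^2 = 169.
Hence r = √169 = 13.
Check: U(13, 6) = 22.7596.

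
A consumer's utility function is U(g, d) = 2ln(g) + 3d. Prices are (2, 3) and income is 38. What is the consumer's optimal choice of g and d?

MU_g = 2/g, MU_d = 3.
MRS = 2/g ÷ 3.
Tangency: set MRS = p_g/p_d = 2/3.
MRS depends only on g: (2/3)/g = 2/3 ⇒ g* = (2/3)/(2/3) = 1.
From the budget, 3·d = 38 − 2·1 = 36, so d* = 12.

g* = 1, d* = 12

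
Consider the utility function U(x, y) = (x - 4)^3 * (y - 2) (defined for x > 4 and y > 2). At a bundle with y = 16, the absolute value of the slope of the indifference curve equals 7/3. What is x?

x = 22

MU_x = 3·(x−4)^2·(y−2), MU_y = (x−4)^3.
MRS = (3/1)·(y−2)/(x−4).
Substitute y = 16: MRS = 42/(x − 4). Setting this equal to 7/3 gives x − 4 = 42/(7/3) = 18, so x = 22.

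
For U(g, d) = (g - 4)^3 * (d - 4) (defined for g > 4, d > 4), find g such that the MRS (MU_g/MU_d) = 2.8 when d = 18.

MU_g = 3·(g−4)^2·(d−4), MU_d = (g−4)^3.
MRS = (3/1)·(d−4)/(g−4).
Substitute d = 18: MRS = 42/(g − 4). Setting this equal to 2.8 gives g − 4 = 42/2.8 = 15, so g = 19.

g = 19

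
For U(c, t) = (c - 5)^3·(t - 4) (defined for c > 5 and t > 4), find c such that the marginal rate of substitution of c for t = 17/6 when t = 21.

MU_c = 3·(c−5)^2·(t−4), MU_t = (c−5)^3.
MRS = (3/1)·(t−4)/(c−5).
Substitute t = 21: MRS = 51/(c − 5). Setting this equal to 17/6 gives c − 5 = 51/(17/6) = 18, so c = 23.

c = 23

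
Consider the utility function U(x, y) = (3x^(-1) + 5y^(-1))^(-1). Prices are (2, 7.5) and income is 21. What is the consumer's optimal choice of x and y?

For CES with ρ = -1, MRS = (3/5)·(y/x)^2.
Tangency: set MRS = p_x/p_y = 2/7.5 = 4/15.
So (y/x)^2 = 4/9; taking the square root, y/x = 2/3, i.e. y = (2/3)·x.
Substitute into the budget 2·x + 7.5·y = 21: 7·x = 21, so x* = 3 and y* = (2/3)·3 = 2.

x* = 3, y* = 2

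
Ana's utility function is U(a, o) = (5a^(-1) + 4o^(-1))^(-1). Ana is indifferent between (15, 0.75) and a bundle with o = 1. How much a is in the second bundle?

U depends on (a, o) only through S = 5a^(-1) + 4o^(-1), so equal utility means equal S. At (15, 0.75): S = 17/3.
With o = 1: 4·1^(-1) = 4, so 5a^(-1) = 17/3 − 4 = 5/3, i.e. a^(-1) = 1/3.
Hence a = 1/(1/3) = 3.
Check: U(3, 1) = 0.1765.

a = 3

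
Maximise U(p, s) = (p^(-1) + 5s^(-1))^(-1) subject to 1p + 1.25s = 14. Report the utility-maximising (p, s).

For CES with ρ = -1, MRS = (1/5)·(s/p)^2.
Tangency: set MRS = p_p/p_s = 1/1.25 = 0.8.
So (s/p)^2 = 4; taking the square root, s/p = 2, i.e. s = 2·p.
Substitute into the budget 1·p + 1.25·s = 14: 3.5·p = 14, so p* = 4 and s* = 2·4 = 8.

p* = 4, s* = 8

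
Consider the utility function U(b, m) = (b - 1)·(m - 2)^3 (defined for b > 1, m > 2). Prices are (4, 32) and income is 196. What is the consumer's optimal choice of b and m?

MU_b = (m−2)^3, MU_m = 3·(b−1)·(m−2)^2.
MRS = (1/3)·(m−2)/(b−1).
Tangency: set MRS = p_b/p_m = 4/32 = 0.125.
So (1/3)·(m − 2)/(b − 1) = 0.125, i.e. (m − 2) = 0.375·(b − 1).
Rewrite the budget in excess-of-subsistence terms: 4·(b − 1) + 32·(m − 2) = 196 − 4·1 − 32·2 = 128.
Substituting, 16·(b − 1) = 128, so b − 1 = 8 and b* = 9.
Then m − 2 = 0.375·8 = 3, so m* = 5.

b* = 9, m* = 5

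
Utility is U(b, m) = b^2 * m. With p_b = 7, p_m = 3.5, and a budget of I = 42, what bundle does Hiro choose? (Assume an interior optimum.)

b* = 4, m* = 4

MU_b = 2·b·m and MU_m = b^2.
MRS = MU_b/MU_m = (2/1)·m/b.
Tangency: set MRS = p_b/p_m = 7/3.5 = 2.
So (2/1)·m/b = 2, i.e. m = b.
Substitute into the budget 7·b + 3.5·m = 42: 10.5·b = 42, so b* = 4.
Then m* = 4.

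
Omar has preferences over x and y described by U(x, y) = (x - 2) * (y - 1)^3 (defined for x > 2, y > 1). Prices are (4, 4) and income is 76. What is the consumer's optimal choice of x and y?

MU_x = (y−1)^3, MU_y = 3·(x−2)·(y−1)^2.
MRS = (1/3)·(y−1)/(x−2).
Tangency: set MRS = p_x/p_y = 4/4 = 1.
So (1/3)·(y − 1)/(x − 2) = 1, i.e. (y − 1) = 3·(x − 2).
Rewrite the budget in excess-of-subsistence terms: 4·(x − 2) + 4·(y − 1) = 76 − 4·2 − 4·1 = 64.
Substituting, 16·(x − 2) = 64, so x − 2 = 4 and x* = 6.
Then y − 1 = 3·4 = 12, so y* = 13.

x* = 6, y* = 13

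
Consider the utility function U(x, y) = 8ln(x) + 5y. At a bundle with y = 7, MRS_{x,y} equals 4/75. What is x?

x = 30

MU_x = 8/x, MU_y = 5.
MRS = 8/x ÷ 5.
MRS depends only on x: 1.6/x = 4/75 ⇒ x = 1.6/(4/75) = 30.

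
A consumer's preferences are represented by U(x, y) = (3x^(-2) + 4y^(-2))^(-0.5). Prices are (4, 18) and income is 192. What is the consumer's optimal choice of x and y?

For CES with ρ = -2, MRS = (3/4)·(y/x)^3.
Tangency: set MRS = p_x/p_y = 4/18 = 2/9.
So (y/x)^3 = 8/27; taking the cube root, y/x = 2/3, i.e. y = (2/3)·x.
Substitute into the budget 4·x + 18·y = 192: 16·x = 192, so x* = 12 and y* = (2/3)·12 = 8.

x* = 12, y* = 8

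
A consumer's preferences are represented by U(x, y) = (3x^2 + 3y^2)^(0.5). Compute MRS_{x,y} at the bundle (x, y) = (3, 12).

For CES with ρ = 2, MRS = (y/x)^(-1).
At (3, 12): MRS = 0.25.
So at (3, 12) the consumer would give up 0.25 units of y for one more unit of x.

MRS = 0.25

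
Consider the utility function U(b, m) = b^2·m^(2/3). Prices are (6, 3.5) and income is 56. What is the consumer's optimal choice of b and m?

MU_b = 2·b·m^(2/3) and MU_m = 2/3·b^2·m^(-1/3).
MRS = MU_b/MU_m = (3)·m/b.
Tangency: set MRS = p_b/p_m = 6/3.5 = 12/7.
So (3)·m/b = 12/7, i.e. m = (4/7)·b.
Substitute into the budget 6·b + 3.5·m = 56: 8·b = 56, so b* = 7.
Then m* = (4/7)·7 = 4.

b* = 7, m* = 4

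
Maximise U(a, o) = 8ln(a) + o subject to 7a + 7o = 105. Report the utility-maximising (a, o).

a* = 8, o* = 7

MU_a = 8/a, MU_o = 1.
MRS = 8/a ÷ 1.
Tangency: set MRS = p_a/p_o = 7/7 = 1.
MRS depends only on a: 8/a = 1 ⇒ a* = 8/1 = 8.
From the budget, 7·o = 105 − 7·8 = 49, so o* = 7.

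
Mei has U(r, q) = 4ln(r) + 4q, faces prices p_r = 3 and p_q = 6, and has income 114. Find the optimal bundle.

r* = 2, q* = 18

MU_r = 4/r, MU_q = 4.
MRS = 4/r ÷ 4.
Tangency: set MRS = p_r/p_q = 3/6 = 0.5.
MRS depends only on r: 1/r = 0.5 ⇒ r* = 1/0.5 = 2.
From the budget, 6·q = 114 − 3·2 = 108, so q* = 18.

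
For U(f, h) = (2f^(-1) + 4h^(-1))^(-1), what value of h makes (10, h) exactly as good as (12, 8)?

h = 60/7

U depends on (f, h) only through S = 2f^(-1) + 4h^(-1), so equal utility means equal S. At (12, 8): S = 2/3.
With f = 10: 2·10^(-1) = 0.2, so 4h^(-1) = 2/3 − 0.2 = 7/15, i.e. h^(-1) = 7/60.
Hence h = 1/(7/60) = 60/7.
Check: U(10, 60/7) = 1.5.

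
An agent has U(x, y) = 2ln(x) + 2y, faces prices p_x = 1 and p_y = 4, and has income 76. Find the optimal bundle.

MU_x = 2/x, MU_y = 2.
MRS = 2/x ÷ 2.
Tangency: set MRS = p_x/p_y = 1/4 = 0.25.
MRS depends only on x: 1/x = 0.25 ⇒ x* = 1/0.25 = 4.
From the budget, 4·y = 76 − 1·4 = 72, so y* = 18.

x* = 4, y* = 18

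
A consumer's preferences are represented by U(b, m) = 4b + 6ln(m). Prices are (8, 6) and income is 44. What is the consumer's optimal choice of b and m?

b* = 4, m* = 2

MU_b = 4, MU_m = 6/m.
MRS = 4 ÷ (6/m).
Tangency: set MRS = p_b/p_m = 8/6 = 4/3.
MRS depends only on m: (2/3)·m = 4/3 ⇒ m* = (4/3)/(2/3) = 2.
From the budget, 8·b = 44 − 6·2 = 32, so b* = 4.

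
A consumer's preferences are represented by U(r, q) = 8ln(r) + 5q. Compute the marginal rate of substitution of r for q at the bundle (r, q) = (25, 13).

MU_r = 8/r, MU_q = 5.
MRS = 8/r ÷ 5.
At (25, 13): MRS = 8/125.
That is, one extra unit of r is worth 8/125 units of q at the margin.

MRS = 8/125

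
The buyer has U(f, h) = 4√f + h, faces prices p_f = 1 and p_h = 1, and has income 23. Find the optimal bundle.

f* = 4, h* = 19

MU_f = 4/(2√f), MU_h = 1.
MRS = 4/(2√f) ÷ 1.
Tangency: set MRS = p_f/p_h = 1/1 = 1.
MRS depends only on f: 2/√f = 1 ⇒ √f = 2/1 = 2 ⇒ f* = 4.
From the budget, 1·h = 23 − 1·4 = 19, so h* = 19.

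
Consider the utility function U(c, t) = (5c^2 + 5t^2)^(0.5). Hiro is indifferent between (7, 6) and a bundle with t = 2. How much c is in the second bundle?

c = 9

U depends on (c, t) only through S = 5c^2 + 5t^2, so equal utility means equal S. At (7, 6): S = 425.
With t = 2: 5·2^2 = 20, so 5c^2 = 425 − 20 = 405, i.e. c^2 = 81.
Hence c = √81 = 9.
Check: U(9, 2) = 20.6155.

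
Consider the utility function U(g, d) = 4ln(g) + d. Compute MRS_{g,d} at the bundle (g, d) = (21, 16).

MU_g = 4/g, MU_d = 1.
MRS = 4/g ÷ 1.
At (21, 16): MRS = 4/21.
That is, one extra unit of g is worth 4/21 units of d at the margin.

MRS = 4/21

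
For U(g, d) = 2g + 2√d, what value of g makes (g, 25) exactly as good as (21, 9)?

U(21, 9) = 48.
Set U(g, 25) = 48 and solve.
With d = 25: √25 = 5, so 2g = 48 − 2·5 = 38 and g = 19.
Check: U(19, 25) = 48.

g = 19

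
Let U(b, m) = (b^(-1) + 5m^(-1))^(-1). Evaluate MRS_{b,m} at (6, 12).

MRS = 0.8

For CES with ρ = -1, MRS = (1/5)·(m/b)^2.
At (6, 12): MRS = 0.8.
The indifference curve has slope −0.8 at this bundle.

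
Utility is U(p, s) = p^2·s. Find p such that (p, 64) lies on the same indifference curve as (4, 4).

U(4, 4) = 64.
Set U(p, 64) = 64 and solve.
With s = 64: p^2 = 64/64 = 1; taking the square root, p = 1.
Check: U(1, 64) = 64.

p = 1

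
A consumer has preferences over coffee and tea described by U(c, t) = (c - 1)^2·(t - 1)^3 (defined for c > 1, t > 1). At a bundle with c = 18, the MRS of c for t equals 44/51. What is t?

t = 23

MU_c = 2·(c−1)·(t−1)^3, MU_t = 3·(c−1)^2·(t−1)^2.
MRS = (2/3)·(t−1)/(c−1).
Substitute c = 18: MRS = (t − 1)/25.5. Setting this equal to 44/51 gives t − 1 = (44/51)·25.5 = 22, so t = 23.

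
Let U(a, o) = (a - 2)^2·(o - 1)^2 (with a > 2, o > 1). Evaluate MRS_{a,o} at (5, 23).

MU_a = 2·(a−2)·(o−1)^2, MU_o = 2·(a−2)^2·(o−1).
MRS = (o−1)/(a−2).
At (5, 23): MRS = 22/3.
That is, one extra unit of a is worth 22/3 units of o at the margin.

MRS = 22/3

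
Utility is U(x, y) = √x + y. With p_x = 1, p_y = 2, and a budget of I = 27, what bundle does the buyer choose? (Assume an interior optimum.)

MU_x = 1/(2√x), MU_y = 1.
MRS = 1/(2√x) ÷ 1.
Tangency: set MRS = p_x/p_y = 1/2 = 0.5.
MRS depends only on x: 0.5/√x = 0.5 ⇒ √x = 0.5/0.5 = 1 ⇒ x* = 1.
From the budget, 2·y = 27 − 1·1 = 26, so y* = 13.

x* = 1, y* = 13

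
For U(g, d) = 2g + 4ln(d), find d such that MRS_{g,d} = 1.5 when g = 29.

MU_g = 2, MU_d = 4/d.
MRS = 2 ÷ (4/d).
MRS depends only on d: 0.5·d = 1.5 ⇒ d = 1.5/0.5 = 3.

d = 3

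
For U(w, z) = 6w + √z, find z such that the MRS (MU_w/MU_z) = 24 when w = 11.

z = 4

MU_w = 6, MU_z = 1/(2√z).
MRS = 6 ÷ (1/(2√z)).
MRS depends only on z: 12·√z = 24 ⇒ √z = 24/12 = 2 ⇒ z = 4.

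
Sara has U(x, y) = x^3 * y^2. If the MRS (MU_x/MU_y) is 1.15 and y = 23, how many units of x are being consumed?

MU_x = 3·x^2·y^2 and MU_y = 2·x^3·y.
MRS = MU_x/MU_y = (3/2)·y/x.
Substitute y = 23: MRS = 34.5/x. Setting 34.5/x = 1.15 gives x = 34.5/1.15 = 30.

x = 30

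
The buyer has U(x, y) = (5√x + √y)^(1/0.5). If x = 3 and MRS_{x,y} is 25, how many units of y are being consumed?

y = 75

For CES with ρ = 0.5, MRS = (5/1)·√(y/x).
Setting (5/1)·√(y/3) = 25 gives √(y/3) = 5, so y/3 = 25 and y = 75.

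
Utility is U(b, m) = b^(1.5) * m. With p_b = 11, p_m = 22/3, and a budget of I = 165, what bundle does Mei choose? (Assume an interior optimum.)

b* = 9, m* = 9

MU_b = 1.5·√b·m and MU_m = b^(1.5).
MRS = MU_b/MU_m = (1.5)·m/b.
Tangency: set MRS = p_b/p_m = 11/(22/3) = 1.5.
So (1.5)·m/b = 1.5, i.e. m = b.
Substitute into the budget 11·b + (22/3)·m = 165: (55/3)·b = 165, so b* = 9.
Then m* = 9.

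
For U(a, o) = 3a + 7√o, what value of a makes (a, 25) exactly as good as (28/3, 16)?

a = 7

U(28/3, 16) = 56.
Set U(a, 25) = 56 and solve.
With o = 25: √25 = 5, so 3a = 56 − 7·5 = 21 and a = 7.
Check: U(7, 25) = 56.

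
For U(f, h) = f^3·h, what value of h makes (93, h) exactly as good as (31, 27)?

U(31, 27) = 804357.
Set U(93, h) = 804357 and solve.
With f = 93: 93^3 = 804357, so h = 804357/804357 = 1.
Check: U(93, 1) = 804357.

h = 1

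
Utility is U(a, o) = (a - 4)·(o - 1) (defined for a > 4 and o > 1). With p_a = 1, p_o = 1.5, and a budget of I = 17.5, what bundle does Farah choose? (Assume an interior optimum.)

a* = 10, o* = 5

MU_a = (o−1), MU_o = (a−4).
MRS = (o−1)/(a−4).
Tangency: set MRS = p_a/p_o = 1/1.5 = 2/3.
So (o − 1)/(a − 4) = 2/3, i.e. (o − 1) = (2/3)·(a − 4).
Rewrite the budget in excess-of-subsistence terms: 1·(a − 4) + 1.5·(o − 1) = 17.5 − 1·4 − 1.5·1 = 12.
Substituting, 2·(a − 4) = 12, so a − 4 = 6 and a* = 10.
Then o − 1 = (2/3)·6 = 4, so o* = 5.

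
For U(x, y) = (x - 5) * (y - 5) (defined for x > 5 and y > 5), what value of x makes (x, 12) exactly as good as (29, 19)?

U(29, 19) = 336.
Set U(x, 12) = 336 and solve.
With y = 12: (12 − 5) = 7, so (x − 5) = 336/7 = 48.
So x = 5 + 48 = 53.
Check: U(53, 12) = 336.

x = 53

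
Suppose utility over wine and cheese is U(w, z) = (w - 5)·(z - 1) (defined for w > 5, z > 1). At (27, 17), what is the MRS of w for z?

MU_w = (z−1), MU_z = (w−5).
MRS = (z−1)/(w−5).
At (27, 17): MRS = 8/11.
That is, one extra unit of w is worth 8/11 units of z at the margin.

MRS = 8/11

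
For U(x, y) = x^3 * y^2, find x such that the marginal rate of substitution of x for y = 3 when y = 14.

MU_x = 3·x^2·y^2 and MU_y = 2·x^3·y.
MRS = MU_x/MU_y = (3/2)·y/x.
Substitute y = 14: MRS = 21/x. Setting 21/x = 3 gives x = 21/3 = 7.

x = 7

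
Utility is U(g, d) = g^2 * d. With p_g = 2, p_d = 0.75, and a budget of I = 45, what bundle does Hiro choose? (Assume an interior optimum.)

g* = 15, d* = 20

MU_g = 2·g·d and MU_d = g^2.
MRS = MU_g/MU_d = (2/1)·d/g.
Tangency: set MRS = p_g/p_d = 2/0.75 = 8/3.
So (2/1)·d/g = 8/3, i.e. d = (4/3)·g.
Substitute into the budget 2·g + 0.75·d = 45: 3·g = 45, so g* = 15.
Then d* = (4/3)·15 = 20.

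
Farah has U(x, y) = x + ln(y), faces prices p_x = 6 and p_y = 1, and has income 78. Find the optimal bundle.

x* = 12, y* = 6

MU_x = 1, MU_y = 1/y.
MRS = 1 ÷ (1/y).
Tangency: set MRS = p_x/p_y = 6/1 = 6.
MRS depends only on y: y = 6 ⇒ y* = 6.
From the budget, 6·x = 78 − 1·6 = 72, so x* = 12.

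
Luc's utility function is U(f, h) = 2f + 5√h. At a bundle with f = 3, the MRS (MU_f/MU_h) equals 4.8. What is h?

MU_f = 2, MU_h = 5/(2√h).
MRS = 2 ÷ (5/(2√h)).
MRS depends only on h: 0.8·√h = 4.8 ⇒ √h = 4.8/0.8 = 6 ⇒ h = 36.

h = 36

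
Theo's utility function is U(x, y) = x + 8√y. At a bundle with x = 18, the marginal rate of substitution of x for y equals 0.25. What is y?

MU_x = 1, MU_y = 8/(2√y).
MRS = 1 ÷ (8/(2√y)).
MRS depends only on y: 0.25·√y = 0.25 ⇒ √y = 0.25/0.25 = 1 ⇒ y = 1.

y = 1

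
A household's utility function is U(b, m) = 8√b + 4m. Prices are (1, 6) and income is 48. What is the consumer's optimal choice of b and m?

MU_b = 8/(2√b), MU_m = 4.
MRS = 8/(2√b) ÷ 4.
Tangency: set MRS = p_b/p_m = 1/6.
MRS depends only on b: 1/√b = 1/6 ⇒ √b = 1/(1/6) = 6 ⇒ b* = 36.
From the budget, 6·m = 48 − 1·36 = 12, so m* = 2.

b* = 36, m* = 2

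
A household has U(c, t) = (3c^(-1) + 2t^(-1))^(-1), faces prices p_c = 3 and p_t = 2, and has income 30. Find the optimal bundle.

c* = 6, t* = 6

For CES with ρ = -1, MRS = (3/2)·(t/c)^2.
Tangency: set MRS = p_c/p_t = 3/2 = 1.5.
So (t/c)^2 = 1; taking the square root, t/c = 1, i.e. t = c.
Substitute into the budget 3·c + 2·t = 30: 5·c = 30, so c* = 6 and t* = 6.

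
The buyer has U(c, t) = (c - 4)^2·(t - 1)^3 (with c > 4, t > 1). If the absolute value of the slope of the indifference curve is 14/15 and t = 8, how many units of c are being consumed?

c = 9

MU_c = 2·(c−4)·(t−1)^3, MU_t = 3·(c−4)^2·(t−1)^2.
MRS = (2/3)·(t−1)/(c−4).
Substitute t = 8: MRS = (14/3)/(c − 4). Setting this equal to 14/15 gives c − 4 = (14/3)/(14/15) = 5, so c = 9.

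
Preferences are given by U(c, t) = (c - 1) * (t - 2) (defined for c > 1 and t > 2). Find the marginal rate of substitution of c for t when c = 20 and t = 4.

MU_c = (t−2), MU_t = (c−1).
MRS = (t−2)/(c−1).
At (20, 4): MRS = 2/19.
So at (20, 4) the consumer would give up 2/19 units of t for one more unit of c.

MRS = 2/19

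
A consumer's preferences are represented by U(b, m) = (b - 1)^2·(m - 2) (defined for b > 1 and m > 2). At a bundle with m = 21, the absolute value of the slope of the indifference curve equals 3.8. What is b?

b = 11

MU_b = 2·(b−1)·(m−2), MU_m = (b−1)^2.
MRS = (2/1)·(m−2)/(b−1).
Substitute m = 21: MRS = 38/(b − 1). Setting this equal to 3.8 gives b − 1 = 38/3.8 = 10, so b = 11.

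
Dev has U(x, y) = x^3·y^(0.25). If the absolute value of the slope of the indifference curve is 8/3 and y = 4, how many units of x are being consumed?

MU_x = 3·x^2·y^(0.25) and MU_y = 0.25·x^3·y^(-0.75).
MRS = MU_x/MU_y = (12)·y/x.
Substitute y = 4: MRS = 48/x. Setting 48/x = 8/3 gives x = 48/(8/3) = 18.

x = 18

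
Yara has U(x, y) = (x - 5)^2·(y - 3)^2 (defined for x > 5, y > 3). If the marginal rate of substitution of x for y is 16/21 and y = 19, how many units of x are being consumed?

MU_x = 2·(x−5)·(y−3)^2, MU_y = 2·(x−5)^2·(y−3).
MRS = (y−3)/(x−5).
Substitute y = 19: MRS = 16/(x − 5). Setting this equal to 16/21 gives x − 5 = 16/(16/21) = 21, so x = 26.

x = 26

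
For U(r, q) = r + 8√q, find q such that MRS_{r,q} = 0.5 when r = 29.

MU_r = 1, MU_q = 8/(2√q).
MRS = 1 ÷ (8/(2√q)).
MRS depends only on q: 0.25·√q = 0.5 ⇒ √q = 0.5/0.25 = 2 ⇒ q = 4.

q = 4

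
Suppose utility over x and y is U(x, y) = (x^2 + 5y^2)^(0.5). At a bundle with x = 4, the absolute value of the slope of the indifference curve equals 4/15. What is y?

For CES with ρ = 2, MRS = (1/5)·(y/x)^(-1).
Setting (1/5)·(y/4)^(-1) = 4/15 gives (y/4)^(-1) = 4/3, so y/4 = 0.75 and y = 3.

y = 3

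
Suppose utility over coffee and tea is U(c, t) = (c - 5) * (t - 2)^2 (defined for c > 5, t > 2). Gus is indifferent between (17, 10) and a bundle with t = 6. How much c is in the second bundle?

U(17, 10) = 768.
Set U(c, 6) = 768 and solve.
With t = 6: (6 − 2)^2 = 16, so (c − 5) = 768/16 = 48.
So c = 5 + 48 = 53.
Check: U(53, 6) = 768.

c = 53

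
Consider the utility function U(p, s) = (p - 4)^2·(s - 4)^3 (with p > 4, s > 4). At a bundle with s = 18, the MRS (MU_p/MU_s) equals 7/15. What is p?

p = 24

MU_p = 2·(p−4)·(s−4)^3, MU_s = 3·(p−4)^2·(s−4)^2.
MRS = (2/3)·(s−4)/(p−4).
Substitute s = 18: MRS = (28/3)/(p − 4). Setting this equal to 7/15 gives p − 4 = (28/3)/(7/15) = 20, so p = 24.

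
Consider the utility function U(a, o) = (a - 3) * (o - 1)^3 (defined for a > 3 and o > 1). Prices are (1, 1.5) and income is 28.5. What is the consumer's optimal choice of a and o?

a* = 9, o* = 13

MU_a = (o−1)^3, MU_o = 3·(a−3)·(o−1)^2.
MRS = (1/3)·(o−1)/(a−3).
Tangency: set MRS = p_a/p_o = 1/1.5 = 2/3.
So (1/3)·(o − 1)/(a − 3) = 2/3, i.e. (o − 1) = 2·(a − 3).
Rewrite the budget in excess-of-subsistence terms: 1·(a − 3) + 1.5·(o − 1) = 28.5 − 1·3 − 1.5·1 = 24.
Substituting, 4·(a − 3) = 24, so a − 3 = 6 and a* = 9.
Then o − 1 = 2·6 = 12, so o* = 13.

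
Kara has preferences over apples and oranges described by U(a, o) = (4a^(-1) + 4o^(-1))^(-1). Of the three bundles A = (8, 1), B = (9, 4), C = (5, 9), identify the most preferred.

Evaluate utility at each bundle:
U(A) = 0.222.
U(B) = 0.692.
U(C) = 0.804.
Highest utility is C, so C ≻ B ≻ A.

Bundle C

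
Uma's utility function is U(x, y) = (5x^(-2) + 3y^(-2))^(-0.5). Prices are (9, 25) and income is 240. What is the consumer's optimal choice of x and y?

x* = 10, y* = 6

For CES with ρ = -2, MRS = (5/3)·(y/x)^3.
Tangency: set MRS = p_x/p_y = 9/25.
So (y/x)^3 = 27/125; taking the cube root, y/x = 0.6, i.e. y = 0.6·x.
Substitute into the budget 9·x + 25·y = 240: 24·x = 240, so x* = 10 and y* = 0.6·10 = 6.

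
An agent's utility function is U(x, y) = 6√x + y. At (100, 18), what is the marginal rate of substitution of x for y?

MU_x = 6/(2√x), MU_y = 1.
MRS = 6/(2√x) ÷ 1.
At (100, 18): MRS = 0.3.
So at (100, 18) the consumer would give up 0.3 units of y for one more unit of x.

MRS = 0.3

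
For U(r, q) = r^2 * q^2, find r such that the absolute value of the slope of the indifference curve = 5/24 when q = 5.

r = 24

MU_r = 2·r·q^2 and MU_q = 2·r^2·q.
MRS = MU_r/MU_q = q/r.
Substitute q = 5: MRS = 5/r. Setting 5/r = 5/24 gives r = 5/(5/24) = 24.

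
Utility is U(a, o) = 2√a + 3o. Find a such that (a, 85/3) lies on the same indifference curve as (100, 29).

U(100, 29) = 107.
Set U(a, 85/3) = 107 and solve.
With o = 85/3: 2√a = 107 − 3·85/3 = 22, so √a = 11 and a = 121.
Check: U(121, 85/3) = 107.

a = 121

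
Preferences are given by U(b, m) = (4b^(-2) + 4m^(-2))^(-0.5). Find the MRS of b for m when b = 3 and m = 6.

For CES with ρ = -2, MRS = (m/b)^3.
At (3, 6): MRS = 8.
That is, one extra unit of b is worth 8 units of m at the margin.

MRS = 8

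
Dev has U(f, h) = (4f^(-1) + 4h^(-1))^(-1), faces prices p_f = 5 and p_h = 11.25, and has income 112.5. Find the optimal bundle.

f* = 9, h* = 6

For CES with ρ = -1, MRS = (h/f)^2.
Tangency: set MRS = p_f/p_h = 5/11.25 = 4/9.
So (h/f)^2 = 4/9; taking the square root, h/f = 2/3, i.e. h = (2/3)·f.
Substitute into the budget 5·f + 11.25·h = 112.5: 12.5·f = 112.5, so f* = 9 and h* = (2/3)·9 = 6.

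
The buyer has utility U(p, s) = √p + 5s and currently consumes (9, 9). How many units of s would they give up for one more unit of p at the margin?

MRS = 1/30

MU_p = 1/(2√p), MU_s = 5.
MRS = 1/(2√p) ÷ 5.
At (9, 9): MRS = 1/30.
So at (9, 9) the consumer would give up 1/30 units of s for one more unit of p.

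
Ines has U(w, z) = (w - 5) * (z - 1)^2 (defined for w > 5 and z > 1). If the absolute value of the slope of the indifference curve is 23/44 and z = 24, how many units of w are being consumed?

MU_w = (z−1)^2, MU_z = 2·(w−5)·(z−1).
MRS = (1/2)·(z−1)/(w−5).
Substitute z = 24: MRS = 11.5/(w − 5). Setting this equal to 23/44 gives w − 5 = 11.5/(23/44) = 22, so w = 27.

w = 27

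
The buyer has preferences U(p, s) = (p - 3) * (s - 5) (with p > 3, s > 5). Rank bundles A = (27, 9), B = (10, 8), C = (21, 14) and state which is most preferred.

Evaluate utility at each bundle:
U(A) = 96.
U(B) = 21.
U(C) = 162.
Highest utility is C, so C ≻ A ≻ B.

Bundle C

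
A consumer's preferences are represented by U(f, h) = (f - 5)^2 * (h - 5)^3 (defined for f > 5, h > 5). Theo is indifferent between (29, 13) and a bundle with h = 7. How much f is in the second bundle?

U(29, 13) = 294912.
Set U(f, 7) = 294912 and solve.
With h = 7: (7 − 5)^3 = 8, so (f − 5)^2 = 294912/8 = 36864.
Taking the square root (with f > 5): f − 5 = 192, so f = 197.
Check: U(197, 7) = 294912.

f = 197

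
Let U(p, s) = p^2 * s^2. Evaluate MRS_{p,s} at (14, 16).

MRS = 8/7

MU_p = 2·p·s^2 and MU_s = 2·p^2·s.
MRS = MU_p/MU_s = s/p.
At (14, 16): MRS = 8/7.
The indifference curve has slope −8/7 at this bundle.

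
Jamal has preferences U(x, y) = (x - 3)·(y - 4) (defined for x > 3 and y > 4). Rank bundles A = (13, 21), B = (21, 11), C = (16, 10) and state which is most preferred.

Evaluate utility at each bundle:
U(A) = 170.
U(B) = 126.
U(C) = 78.
Highest utility is A, so A ≻ B ≻ C.

Bundle A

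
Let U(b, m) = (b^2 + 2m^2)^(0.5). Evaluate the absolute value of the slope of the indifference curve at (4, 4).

MRS = 0.5

For CES with ρ = 2, MRS = (1/2)·(m/b)^(-1).
At (4, 4): MRS = 0.5.
So at (4, 4) the consumer would give up 0.5 units of m for one more unit of b.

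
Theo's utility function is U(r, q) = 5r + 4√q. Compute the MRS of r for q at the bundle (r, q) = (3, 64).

MRS = 20

MU_r = 5, MU_q = 4/(2√q).
MRS = 5 ÷ (4/(2√q)).
At (3, 64): MRS = 20.
So at (3, 64) the consumer would give up 20 units of q for one more unit of r.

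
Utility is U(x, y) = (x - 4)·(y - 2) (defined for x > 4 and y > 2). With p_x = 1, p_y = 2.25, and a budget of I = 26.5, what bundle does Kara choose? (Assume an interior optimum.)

MU_x = (y−2), MU_y = (x−4).
MRS = (y−2)/(x−4).
Tangency: set MRS = p_x/p_y = 1/2.25 = 4/9.
So (y − 2)/(x − 4) = 4/9, i.e. (y − 2) = (4/9)·(x − 4).
Rewrite the budget in excess-of-subsistence terms: 1·(x − 4) + 2.25·(y − 2) = 26.5 − 1·4 − 2.25·2 = 18.
Substituting, 2·(x − 4) = 18, so x − 4 = 9 and x* = 13.
Then y − 2 = (4/9)·9 = 4, so y* = 6.

x* = 13, y* = 6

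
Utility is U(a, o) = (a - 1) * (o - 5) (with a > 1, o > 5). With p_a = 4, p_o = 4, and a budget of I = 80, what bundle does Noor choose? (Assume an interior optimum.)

a* = 8, o* = 12

MU_a = (o−5), MU_o = (a−1).
MRS = (o−5)/(a−1).
Tangency: set MRS = p_a/p_o = 4/4 = 1.
So (o − 5)/(a − 1) = 1, i.e. (o − 5) = (a − 1).
Rewrite the budget in excess-of-subsistence terms: 4·(a − 1) + 4·(o − 5) = 80 − 4·1 − 4·5 = 56.
Substituting, 8·(a − 1) = 56, so a − 1 = 7 and a* = 8.
Then o − 5 = 7, so o* = 12.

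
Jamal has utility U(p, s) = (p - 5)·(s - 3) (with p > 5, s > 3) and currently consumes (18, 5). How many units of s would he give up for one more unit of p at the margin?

MRS = 2/13

MU_p = (s−3), MU_s = (p−5).
MRS = (s−3)/(p−5).
At (18, 5): MRS = 2/13.
The indifference curve has slope −2/13 at this bundle.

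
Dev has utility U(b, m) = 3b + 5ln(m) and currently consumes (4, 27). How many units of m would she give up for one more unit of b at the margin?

MU_b = 3, MU_m = 5/m.
MRS = 3 ÷ (5/m).
At (4, 27): MRS = 16.2.
That is, one extra unit of b is worth 16.2 units of m at the margin.

MRS = 16.2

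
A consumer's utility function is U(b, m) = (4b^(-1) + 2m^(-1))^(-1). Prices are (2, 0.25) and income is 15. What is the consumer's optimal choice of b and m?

b* = 6, m* = 12

For CES with ρ = -1, MRS = (4/2)·(m/b)^2.
Tangency: set MRS = p_b/p_m = 2/0.25 = 8.
So (m/b)^2 = 4; taking the square root, m/b = 2, i.e. m = 2·b.
Substitute into the budget 2·b + 0.25·m = 15: 2.5·b = 15, so b* = 6 and m* = 2·6 = 12.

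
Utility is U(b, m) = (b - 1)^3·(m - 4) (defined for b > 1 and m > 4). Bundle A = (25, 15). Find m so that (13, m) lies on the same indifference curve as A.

U(25, 15) = 152064.
Set U(13, m) = 152064 and solve.
With b = 13: (13 − 1)^3 = 1728, so (m − 4) = 152064/1728 = 88.
So m = 4 + 88 = 92.
Check: U(13, 92) = 152064.

m = 92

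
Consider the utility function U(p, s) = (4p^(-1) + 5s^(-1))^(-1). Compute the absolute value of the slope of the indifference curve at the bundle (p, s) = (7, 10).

For CES with ρ = -1, MRS = (4/5)·(s/p)^2.
At (7, 10): MRS = 80/49.
That is, one extra unit of p is worth 80/49 units of s at the margin.

MRS = 80/49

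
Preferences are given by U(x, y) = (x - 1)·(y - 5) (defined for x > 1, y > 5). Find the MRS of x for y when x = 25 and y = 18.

MRS = 13/24

MU_x = (y−5), MU_y = (x−1).
MRS = (y−5)/(x−1).
At (25, 18): MRS = 13/24.
The indifference curve has slope −13/24 at this bundle.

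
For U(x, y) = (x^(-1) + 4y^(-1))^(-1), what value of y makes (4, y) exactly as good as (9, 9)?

y = 144/11

U depends on (x, y) only through S = x^(-1) + 4y^(-1), so equal utility means equal S. At (9, 9): S = 5/9.
With x = 4: 4^(-1) = 0.25, so 4y^(-1) = 5/9 − 0.25 = 11/36, i.e. y^(-1) = 11/144.
Hence y = 1/(11/144) = 144/11.
Check: U(4, 144/11) = 1.8.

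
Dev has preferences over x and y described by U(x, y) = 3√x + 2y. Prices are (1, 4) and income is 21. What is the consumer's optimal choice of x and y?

MU_x = 3/(2√x), MU_y = 2.
MRS = 3/(2√x) ÷ 2.
Tangency: set MRS = p_x/p_y = 1/4 = 0.25.
MRS depends only on x: 0.75/√x = 0.25 ⇒ √x = 0.75/0.25 = 3 ⇒ x* = 9.
From the budget, 4·y = 21 − 1·9 = 12, so y* = 3.

x* = 9, y* = 3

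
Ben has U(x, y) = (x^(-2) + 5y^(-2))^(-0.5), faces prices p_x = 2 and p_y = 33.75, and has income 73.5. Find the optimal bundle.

x* = 3, y* = 2

For CES with ρ = -2, MRS = (1/5)·(y/x)^3.
Tangency: set MRS = p_x/p_y = 2/33.75 = 8/135.
So (y/x)^3 = 8/27; taking the cube root, y/x = 2/3, i.e. y = (2/3)·x.
Substitute into the budget 2·x + 33.75·y = 73.5: 24.5·x = 73.5, so x* = 3 and y* = (2/3)·3 = 2.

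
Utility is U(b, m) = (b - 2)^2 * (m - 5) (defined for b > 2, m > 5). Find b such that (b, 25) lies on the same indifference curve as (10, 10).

U(10, 10) = 320.
Set U(b, 25) = 320 and solve.
With m = 25: (25 − 5) = 20, so (b − 2)^2 = 320/20 = 16.
Taking the square root (with b > 2): b − 2 = 4, so b = 6.
Check: U(6, 25) = 320.

b = 6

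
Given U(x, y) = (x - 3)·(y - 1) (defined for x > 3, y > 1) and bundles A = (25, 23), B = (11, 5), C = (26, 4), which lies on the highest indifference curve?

Evaluate utility at each bundle:
U(A) = 484.
U(B) = 32.
U(C) = 69.
Highest utility is A, so A ≻ C ≻ B.

Bundle A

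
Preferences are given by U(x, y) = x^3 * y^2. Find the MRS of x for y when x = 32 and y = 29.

MRS = 87/64

MU_x = 3·x^2·y^2 and MU_y = 2·x^3·y.
MRS = MU_x/MU_y = (3/2)·y/x.
At (32, 29): MRS = 87/64.
So at (32, 29) the consumer would give up 87/64 units of y for one more unit of x.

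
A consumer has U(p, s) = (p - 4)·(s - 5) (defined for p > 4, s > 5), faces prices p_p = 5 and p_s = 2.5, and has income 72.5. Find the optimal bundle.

p* = 8, s* = 13

MU_p = (s−5), MU_s = (p−4).
MRS = (s−5)/(p−4).
Tangency: set MRS = p_p/p_s = 5/2.5 = 2.
So (s − 5)/(p − 4) = 2, i.e. (s − 5) = 2·(p − 4).
Rewrite the budget in excess-of-subsistence terms: 5·(p − 4) + 2.5·(s − 5) = 72.5 − 5·4 − 2.5·5 = 40.
Substituting, 10·(p − 4) = 40, so p − 4 = 4 and p* = 8.
Then s − 5 = 2·4 = 8, so s* = 13.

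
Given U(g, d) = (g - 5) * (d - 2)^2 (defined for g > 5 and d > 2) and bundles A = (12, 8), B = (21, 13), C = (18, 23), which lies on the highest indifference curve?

Evaluate utility at each bundle:
U(A) = 252.
U(B) = 1936.
U(C) = 5733.
Highest utility is C, so C ≻ B ≻ A.

Bundle C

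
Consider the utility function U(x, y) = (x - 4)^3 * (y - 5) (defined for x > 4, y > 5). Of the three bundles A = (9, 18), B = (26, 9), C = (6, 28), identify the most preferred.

Evaluate utility at each bundle:
U(A) = 1625.
U(B) = 42592.
U(C) = 184.
Highest utility is B, so B ≻ A ≻ C.

Bundle B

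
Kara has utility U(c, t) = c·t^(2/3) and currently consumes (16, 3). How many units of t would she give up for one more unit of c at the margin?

MU_c = t^(2/3) and MU_t = 2/3·c·t^(-1/3).
MRS = MU_c/MU_t = (1.5)·t/c.
At (16, 3): MRS = 9/32.
So at (16, 3) the consumer would give up 9/32 units of t for one more unit of c.

MRS = 9/32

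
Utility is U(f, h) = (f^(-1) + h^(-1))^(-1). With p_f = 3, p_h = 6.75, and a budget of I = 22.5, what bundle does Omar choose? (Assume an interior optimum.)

f* = 3, h* = 2

For CES with ρ = -1, MRS = (h/f)^2.
Tangency: set MRS = p_f/p_h = 3/6.75 = 4/9.
So (h/f)^2 = 4/9; taking the square root, h/f = 2/3, i.e. h = (2/3)·f.
Substitute into the budget 3·f + 6.75·h = 22.5: 7.5·f = 22.5, so f* = 3 and h* = (2/3)·3 = 2.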